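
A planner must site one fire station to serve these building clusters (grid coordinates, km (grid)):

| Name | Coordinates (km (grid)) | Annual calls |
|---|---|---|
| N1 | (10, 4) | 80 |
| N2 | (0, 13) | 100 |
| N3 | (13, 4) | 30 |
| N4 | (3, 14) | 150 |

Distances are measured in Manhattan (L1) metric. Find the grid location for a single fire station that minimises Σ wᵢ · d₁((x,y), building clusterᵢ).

(3, 13)

Manhattan distance separates: Σwᵢ(|x−xᵢ|+|y−yᵢ|) = Σwᵢ|x−xᵢ| + Σwᵢ|y−yᵢ|, so x and y are optimised independently as 1-D weighted medians.
Total weight W = 360; half = 180.
x-coordinate, sorted with cumulative weight:
  x=0 (N2, w=100) cum 100
  x=3 (N4, w=150) cum 250  ← median
  x=10 (N1, w=80) cum 330
  x=13 (N3, w=30) cum 360
⇒ x* = 3
y-coordinate, sorted with cumulative weight:
  y=4 (N1, w=80) cum 80
  y=4 (N3, w=30) cum 110
  y=13 (N2, w=100) cum 210  ← median
  y=14 (N4, w=150) cum 360
⇒ y* = 13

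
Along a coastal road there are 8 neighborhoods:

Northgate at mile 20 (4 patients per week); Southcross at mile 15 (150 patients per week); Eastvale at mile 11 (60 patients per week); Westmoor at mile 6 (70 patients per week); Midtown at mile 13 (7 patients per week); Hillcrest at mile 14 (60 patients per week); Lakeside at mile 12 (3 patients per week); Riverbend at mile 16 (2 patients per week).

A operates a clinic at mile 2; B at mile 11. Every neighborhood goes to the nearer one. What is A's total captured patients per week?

70

The indifferent point is the midpoint (2+11)/2 = 6.5; neighborhoods left of it (closer to A at 2) go to A, those right go to B.
  Westmoor at 6 (w=70) → A
  Eastvale at 11 (w=60) → B
  Lakeside at 12 (w=3) → B
  Midtown at 13 (w=7) → B
  Hillcrest at 14 (w=60) → B
  Southcross at 15 (w=150) → B
  Riverbend at 16 (w=2) → B
  Northgate at 20 (w=4) → B
A captures 70; B captures 286.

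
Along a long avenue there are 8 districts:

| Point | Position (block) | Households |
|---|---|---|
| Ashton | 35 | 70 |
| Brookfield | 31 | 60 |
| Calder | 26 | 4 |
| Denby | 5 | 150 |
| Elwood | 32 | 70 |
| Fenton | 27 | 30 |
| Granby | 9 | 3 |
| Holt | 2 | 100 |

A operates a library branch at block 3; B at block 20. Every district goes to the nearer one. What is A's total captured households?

The indifferent point is the midpoint (3+20)/2 = 11.5; districts left of it (closer to A at 3) go to A, those right go to B.
  Holt at 2 (w=100) → A
  Denby at 5 (w=150) → A
  Granby at 9 (w=3) → A
  Calder at 26 (w=4) → B
  Fenton at 27 (w=30) → B
  Brookfield at 31 (w=60) → B
  Elwood at 32 (w=70) → B
  Ashton at 35 (w=70) → B
A captures 253; B captures 234.

253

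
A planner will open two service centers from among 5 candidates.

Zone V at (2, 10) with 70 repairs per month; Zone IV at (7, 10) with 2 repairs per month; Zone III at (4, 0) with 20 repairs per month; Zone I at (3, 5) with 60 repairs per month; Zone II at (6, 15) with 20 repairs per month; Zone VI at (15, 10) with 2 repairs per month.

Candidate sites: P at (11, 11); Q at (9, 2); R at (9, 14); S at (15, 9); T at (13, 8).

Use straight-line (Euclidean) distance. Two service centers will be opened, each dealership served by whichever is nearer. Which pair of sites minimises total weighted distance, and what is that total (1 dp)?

Evaluate every pair (each demand assigned to the nearer of the two):
  {Q, R}: total = 1161.2
  {P, Q}: total = 1288.6
  {Q, T}: total = 1470.6
  {Q, S}: total = 1488.8
  {P, R}: total = 1504.9
  {R, T}: total = 1509.5
  {R, S}: total = 1571.8
  {P, T}: total = 1616.7
  {P, S}: total = 1633.0
  {S, T}: total = 1862.5
Best pair: {Q, R} with total 1161.2.

{Q, R}, total 1161.2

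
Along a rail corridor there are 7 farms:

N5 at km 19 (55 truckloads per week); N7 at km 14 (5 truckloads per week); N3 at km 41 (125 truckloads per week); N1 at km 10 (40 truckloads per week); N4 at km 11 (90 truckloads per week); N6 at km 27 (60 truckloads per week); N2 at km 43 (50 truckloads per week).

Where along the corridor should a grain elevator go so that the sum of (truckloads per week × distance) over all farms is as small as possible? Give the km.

For a sum of weighted absolute distances on a line, the optimum is the weighted median (not the mean). Total weight W = 425; half-weight = 212.5.
Sort by position and accumulate weight:
  km 10 (N1, w=40) → cum 40
  km 11 (N4, w=90) → cum 130
  km 14 (N7, w=5) → cum 135
  km 19 (N5, w=55) → cum 190
  km 27 (N6, w=60) → cum 250  ≥ 212.5 → median here
  km 41 (N3, w=125) → cum 375
  km 43 (N2, w=50) → cum 425
Optimal location: km 27.

x = 27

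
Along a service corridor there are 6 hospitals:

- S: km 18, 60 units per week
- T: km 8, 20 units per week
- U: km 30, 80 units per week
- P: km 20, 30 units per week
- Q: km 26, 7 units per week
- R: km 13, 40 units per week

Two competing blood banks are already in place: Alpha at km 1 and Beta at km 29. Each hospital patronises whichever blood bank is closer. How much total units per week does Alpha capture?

The indifferent point is the midpoint (1+29)/2 = 15; hospitals left of it (closer to Alpha at 1) go to Alpha, those right go to Beta.
  T at 8 (w=20) → Alpha
  R at 13 (w=40) → Alpha
  S at 18 (w=60) → Beta
  P at 20 (w=30) → Beta
  Q at 26 (w=7) → Beta
  U at 30 (w=80) → Beta
Alpha captures 60; Beta captures 177.

60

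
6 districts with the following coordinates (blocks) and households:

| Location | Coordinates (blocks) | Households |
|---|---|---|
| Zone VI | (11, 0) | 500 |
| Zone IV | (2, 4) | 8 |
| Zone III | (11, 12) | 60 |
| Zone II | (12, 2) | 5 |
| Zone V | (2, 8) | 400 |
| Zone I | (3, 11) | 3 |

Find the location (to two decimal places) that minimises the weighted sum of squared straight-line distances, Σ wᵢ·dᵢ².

The minimiser of Σwᵢ‖p−pᵢ‖² is the weighted centroid p* = (Σwᵢpᵢ)/(Σwᵢ).
Σwᵢ = 976.
Σwᵢxᵢ = 500·11 + 8·2 + 60·11 + 5·12 + 400·2 + 3·3 = 7045.
Σwᵢyᵢ = 500·0 + 8·4 + 60·12 + 5·2 + 400·8 + 3·11 = 3995.
x* = 7045/976 = 7.22, y* = 3995/976 = 4.09.

(7.22, 4.09)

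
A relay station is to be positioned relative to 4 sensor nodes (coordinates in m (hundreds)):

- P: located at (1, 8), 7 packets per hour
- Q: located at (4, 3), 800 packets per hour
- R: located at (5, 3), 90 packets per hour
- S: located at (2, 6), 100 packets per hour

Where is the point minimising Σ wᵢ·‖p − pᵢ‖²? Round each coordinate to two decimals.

(3.87, 3.34)

The minimiser of Σwᵢ‖p−pᵢ‖² is the weighted centroid p* = (Σwᵢpᵢ)/(Σwᵢ).
Σwᵢ = 997.
Σwᵢxᵢ = 7·1 + 800·4 + 90·5 + 100·2 = 3857.
Σwᵢyᵢ = 7·8 + 800·3 + 90·3 + 100·6 = 3326.
x* = 3857/997 = 3.87, y* = 3326/997 = 3.34.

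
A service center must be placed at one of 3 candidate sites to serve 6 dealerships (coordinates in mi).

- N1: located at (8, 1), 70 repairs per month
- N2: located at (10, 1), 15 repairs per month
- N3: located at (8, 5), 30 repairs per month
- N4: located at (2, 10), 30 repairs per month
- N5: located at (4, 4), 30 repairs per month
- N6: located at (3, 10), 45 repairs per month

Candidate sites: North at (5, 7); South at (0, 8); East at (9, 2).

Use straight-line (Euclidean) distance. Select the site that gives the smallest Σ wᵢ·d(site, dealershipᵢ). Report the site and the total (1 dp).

Total weighted distance at each candidate:
  North (5, 7): total = 1079.3
  South (0, 8): total = 1600.3
  East (9, 2): total = 1145.5
Minimum is at North with total 1079.3 mi.

North, total 1079.3 mi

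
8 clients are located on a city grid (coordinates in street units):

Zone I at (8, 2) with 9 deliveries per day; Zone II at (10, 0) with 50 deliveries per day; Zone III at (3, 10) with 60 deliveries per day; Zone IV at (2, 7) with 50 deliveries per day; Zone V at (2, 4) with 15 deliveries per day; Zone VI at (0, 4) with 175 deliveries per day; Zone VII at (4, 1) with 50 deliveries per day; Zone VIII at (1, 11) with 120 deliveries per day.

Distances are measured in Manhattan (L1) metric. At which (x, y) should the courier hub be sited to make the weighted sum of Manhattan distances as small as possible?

Manhattan distance separates: Σwᵢ(|x−xᵢ|+|y−yᵢ|) = Σwᵢ|x−xᵢ| + Σwᵢ|y−yᵢ|, so x and y are optimised independently as 1-D weighted medians.
Total weight W = 529; half = 264.5.
x-coordinate, sorted with cumulative weight:
  x=0 (Zone VI, w=175) cum 175
  x=1 (Zone VIII, w=120) cum 295  ← median
  x=2 (Zone IV, w=50) cum 345
  x=2 (Zone V, w=15) cum 360
  x=3 (Zone III, w=60) cum 420
  x=4 (Zone VII, w=50) cum 470
  x=8 (Zone I, w=9) cum 479
  x=10 (Zone II, w=50) cum 529
⇒ x* = 1
y-coordinate, sorted with cumulative weight:
  y=0 (Zone II, w=50) cum 50
  y=1 (Zone VII, w=50) cum 100
  y=2 (Zone I, w=9) cum 109
  y=4 (Zone V, w=15) cum 124
  y=4 (Zone VI, w=175) cum 299  ← median
  y=7 (Zone IV, w=50) cum 349
  y=10 (Zone III, w=60) cum 409
  y=11 (Zone VIII, w=120) cum 529
⇒ y* = 4

(1, 4)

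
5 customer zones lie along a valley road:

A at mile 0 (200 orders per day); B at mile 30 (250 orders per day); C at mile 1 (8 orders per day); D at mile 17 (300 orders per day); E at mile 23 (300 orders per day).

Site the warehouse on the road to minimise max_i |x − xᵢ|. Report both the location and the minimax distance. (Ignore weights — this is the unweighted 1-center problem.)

location 15, max distance 15

The 1-center on a line is the midpoint of the two extreme points: leftmost at 0, rightmost at 30.
Optimal location = (0 + 30)/2 = 15; maximum distance = (30 − 0)/2 = 15.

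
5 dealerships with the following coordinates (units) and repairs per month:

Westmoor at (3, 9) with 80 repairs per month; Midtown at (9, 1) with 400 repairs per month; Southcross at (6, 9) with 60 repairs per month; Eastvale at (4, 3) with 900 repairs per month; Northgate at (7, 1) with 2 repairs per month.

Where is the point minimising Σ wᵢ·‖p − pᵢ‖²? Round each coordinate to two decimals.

The minimiser of Σwᵢ‖p−pᵢ‖² is the weighted centroid p* = (Σwᵢpᵢ)/(Σwᵢ).
Σwᵢ = 1442.
Σwᵢxᵢ = 80·3 + 400·9 + 60·6 + 900·4 + 2·7 = 7814.
Σwᵢyᵢ = 80·9 + 400·1 + 60·9 + 900·3 + 2·1 = 4362.
x* = 7814/1442 = 5.42, y* = 4362/1442 = 3.02.

(5.42, 3.02)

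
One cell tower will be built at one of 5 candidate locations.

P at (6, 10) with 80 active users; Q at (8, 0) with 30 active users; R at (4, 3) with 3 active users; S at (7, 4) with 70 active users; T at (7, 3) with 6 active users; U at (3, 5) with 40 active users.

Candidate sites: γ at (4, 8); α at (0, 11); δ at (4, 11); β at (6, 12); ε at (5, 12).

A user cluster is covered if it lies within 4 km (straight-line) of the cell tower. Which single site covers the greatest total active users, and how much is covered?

γ, covering 120

Coverage radius r = 4 km; a point is covered iff (Δx)²+(Δy)² ≤ 4² = 16.
  γ (4, 8): covers {P, U} → 120
  α (0, 11): covers {none} → 0
  δ (4, 11): covers {P} → 80
  β (6, 12): covers {P} → 80
  ε (5, 12): covers {P} → 80
Maximum coverage at γ: 120 active users.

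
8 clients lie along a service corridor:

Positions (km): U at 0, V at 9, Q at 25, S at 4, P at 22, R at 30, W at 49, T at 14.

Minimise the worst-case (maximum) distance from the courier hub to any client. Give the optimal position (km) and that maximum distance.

The 1-center on a line is the midpoint of the two extreme points: leftmost at 0, rightmost at 49.
Optimal location = (0 + 49)/2 = 24.5; maximum distance = (49 − 0)/2 = 24.5.

location 24.5, max distance 24.5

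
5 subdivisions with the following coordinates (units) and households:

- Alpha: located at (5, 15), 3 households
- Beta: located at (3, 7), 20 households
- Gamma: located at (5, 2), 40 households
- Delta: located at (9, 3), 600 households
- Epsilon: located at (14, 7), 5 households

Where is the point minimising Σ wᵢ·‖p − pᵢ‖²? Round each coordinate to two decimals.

The minimiser of Σwᵢ‖p−pᵢ‖² is the weighted centroid p* = (Σwᵢpᵢ)/(Σwᵢ).
Σwᵢ = 668.
Σwᵢxᵢ = 3·5 + 20·3 + 40·5 + 600·9 + 5·14 = 5745.
Σwᵢyᵢ = 3·15 + 20·7 + 40·2 + 600·3 + 5·7 = 2100.
x* = 5745/668 = 8.60, y* = 2100/668 = 3.14.

(8.60, 3.14)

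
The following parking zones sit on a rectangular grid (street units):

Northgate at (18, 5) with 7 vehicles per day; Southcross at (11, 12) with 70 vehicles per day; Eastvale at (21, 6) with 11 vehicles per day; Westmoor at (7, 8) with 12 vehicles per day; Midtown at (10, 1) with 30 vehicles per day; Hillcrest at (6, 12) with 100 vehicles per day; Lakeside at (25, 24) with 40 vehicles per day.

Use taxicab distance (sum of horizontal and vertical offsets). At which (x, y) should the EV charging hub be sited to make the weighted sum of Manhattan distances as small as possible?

(10, 12)

Manhattan distance separates: Σwᵢ(|x−xᵢ|+|y−yᵢ|) = Σwᵢ|x−xᵢ| + Σwᵢ|y−yᵢ|, so x and y are optimised independently as 1-D weighted medians.
Total weight W = 270; half = 135.
x-coordinate, sorted with cumulative weight:
  x=6 (Hillcrest, w=100) cum 100
  x=7 (Westmoor, w=12) cum 112
  x=10 (Midtown, w=30) cum 142  ← median
  x=11 (Southcross, w=70) cum 212
  x=18 (Northgate, w=7) cum 219
  x=21 (Eastvale, w=11) cum 230
  x=25 (Lakeside, w=40) cum 270
⇒ x* = 10
y-coordinate, sorted with cumulative weight:
  y=1 (Midtown, w=30) cum 30
  y=5 (Northgate, w=7) cum 37
  y=6 (Eastvale, w=11) cum 48
  y=8 (Westmoor, w=12) cum 60
  y=12 (Southcross, w=70) cum 130
  y=12 (Hillcrest, w=100) cum 230  ← median
  y=24 (Lakeside, w=40) cum 270
⇒ y* = 12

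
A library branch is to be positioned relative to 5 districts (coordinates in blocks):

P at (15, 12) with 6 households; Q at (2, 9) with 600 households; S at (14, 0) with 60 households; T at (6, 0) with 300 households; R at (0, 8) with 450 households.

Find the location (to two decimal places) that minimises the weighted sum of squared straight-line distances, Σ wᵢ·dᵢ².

(2.78, 6.41)

The minimiser of Σwᵢ‖p−pᵢ‖² is the weighted centroid p* = (Σwᵢpᵢ)/(Σwᵢ).
Σwᵢ = 1416.
Σwᵢxᵢ = 6·15 + 600·2 + 60·14 + 300·6 + 450·0 = 3930.
Σwᵢyᵢ = 6·12 + 600·9 + 60·0 + 300·0 + 450·8 = 9072.
x* = 3930/1416 = 2.78, y* = 9072/1416 = 6.41.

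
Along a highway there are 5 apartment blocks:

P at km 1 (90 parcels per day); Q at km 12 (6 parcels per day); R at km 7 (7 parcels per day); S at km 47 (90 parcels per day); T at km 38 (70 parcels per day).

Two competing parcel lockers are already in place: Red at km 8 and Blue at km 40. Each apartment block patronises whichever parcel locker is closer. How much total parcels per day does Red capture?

103

The indifferent point is the midpoint (8+40)/2 = 24; apartment blocks left of it (closer to Red at 8) go to Red, those right go to Blue.
  P at 1 (w=90) → Red
  R at 7 (w=7) → Red
  Q at 12 (w=6) → Red
  T at 38 (w=70) → Blue
  S at 47 (w=90) → Blue
Red captures 103; Blue captures 160.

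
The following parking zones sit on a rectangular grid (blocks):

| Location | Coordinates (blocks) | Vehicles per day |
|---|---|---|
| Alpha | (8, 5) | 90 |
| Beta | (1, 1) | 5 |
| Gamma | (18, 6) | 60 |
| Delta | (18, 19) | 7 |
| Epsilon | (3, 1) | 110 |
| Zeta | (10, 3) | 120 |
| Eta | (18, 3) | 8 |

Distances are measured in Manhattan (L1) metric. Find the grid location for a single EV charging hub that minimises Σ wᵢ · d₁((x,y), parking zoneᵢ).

Manhattan distance separates: Σwᵢ(|x−xᵢ|+|y−yᵢ|) = Σwᵢ|x−xᵢ| + Σwᵢ|y−yᵢ|, so x and y are optimised independently as 1-D weighted medians.
Total weight W = 400; half = 200.
x-coordinate, sorted with cumulative weight:
  x=1 (Beta, w=5) cum 5
  x=3 (Epsilon, w=110) cum 115
  x=8 (Alpha, w=90) cum 205  ← median
  x=10 (Zeta, w=120) cum 325
  x=18 (Gamma, w=60) cum 385
  x=18 (Delta, w=7) cum 392
  x=18 (Eta, w=8) cum 400
⇒ x* = 8
y-coordinate, sorted with cumulative weight:
  y=1 (Beta, w=5) cum 5
  y=1 (Epsilon, w=110) cum 115
  y=3 (Zeta, w=120) cum 235  ← median
  y=3 (Eta, w=8) cum 243
  y=5 (Alpha, w=90) cum 333
  y=6 (Gamma, w=60) cum 393
  y=19 (Delta, w=7) cum 400
⇒ y* = 3

(8, 3)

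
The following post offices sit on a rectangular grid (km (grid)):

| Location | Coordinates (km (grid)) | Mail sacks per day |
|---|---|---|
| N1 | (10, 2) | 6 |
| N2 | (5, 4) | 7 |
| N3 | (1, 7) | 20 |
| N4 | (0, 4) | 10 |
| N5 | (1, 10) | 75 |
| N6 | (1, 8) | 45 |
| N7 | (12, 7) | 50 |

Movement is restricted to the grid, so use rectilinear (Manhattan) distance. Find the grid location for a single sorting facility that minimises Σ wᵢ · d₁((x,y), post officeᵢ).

(1, 8)

Manhattan distance separates: Σwᵢ(|x−xᵢ|+|y−yᵢ|) = Σwᵢ|x−xᵢ| + Σwᵢ|y−yᵢ|, so x and y are optimised independently as 1-D weighted medians.
Total weight W = 213; half = 106.5.
x-coordinate, sorted with cumulative weight:
  x=0 (N4, w=10) cum 10
  x=1 (N3, w=20) cum 30
  x=1 (N5, w=75) cum 105
  x=1 (N6, w=45) cum 150  ← median
  x=5 (N2, w=7) cum 157
  x=10 (N1, w=6) cum 163
  x=12 (N7, w=50) cum 213
⇒ x* = 1
y-coordinate, sorted with cumulative weight:
  y=2 (N1, w=6) cum 6
  y=4 (N2, w=7) cum 13
  y=4 (N4, w=10) cum 23
  y=7 (N3, w=20) cum 43
  y=7 (N7, w=50) cum 93
  y=8 (N6, w=45) cum 138  ← median
  y=10 (N5, w=75) cum 213
⇒ y* = 8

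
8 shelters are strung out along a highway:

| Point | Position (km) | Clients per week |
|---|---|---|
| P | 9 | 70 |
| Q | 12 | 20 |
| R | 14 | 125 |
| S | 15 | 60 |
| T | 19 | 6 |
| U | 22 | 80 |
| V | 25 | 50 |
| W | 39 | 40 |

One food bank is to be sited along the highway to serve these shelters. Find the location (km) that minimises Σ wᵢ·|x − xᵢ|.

For a sum of weighted absolute distances on a line, the optimum is the weighted median (not the mean). Total weight W = 451; half-weight = 225.5.
Sort by position and accumulate weight:
  km 9 (P, w=70) → cum 70
  km 12 (Q, w=20) → cum 90
  km 14 (R, w=125) → cum 215
  km 15 (S, w=60) → cum 275  ≥ 225.5 → median here
  km 19 (T, w=6) → cum 281
  km 22 (U, w=80) → cum 361
  km 25 (V, w=50) → cum 411
  km 39 (W, w=40) → cum 451
Optimal location: km 15.

x = 15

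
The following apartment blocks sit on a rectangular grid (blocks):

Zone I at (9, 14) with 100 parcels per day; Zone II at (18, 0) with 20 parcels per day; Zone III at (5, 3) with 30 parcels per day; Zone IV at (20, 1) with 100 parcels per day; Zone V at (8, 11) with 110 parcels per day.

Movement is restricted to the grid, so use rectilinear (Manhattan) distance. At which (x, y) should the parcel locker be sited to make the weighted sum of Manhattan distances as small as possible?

(9, 11)

Manhattan distance separates: Σwᵢ(|x−xᵢ|+|y−yᵢ|) = Σwᵢ|x−xᵢ| + Σwᵢ|y−yᵢ|, so x and y are optimised independently as 1-D weighted medians.
Total weight W = 360; half = 180.
x-coordinate, sorted with cumulative weight:
  x=5 (Zone III, w=30) cum 30
  x=8 (Zone V, w=110) cum 140
  x=9 (Zone I, w=100) cum 240  ← median
  x=18 (Zone II, w=20) cum 260
  x=20 (Zone IV, w=100) cum 360
⇒ x* = 9
y-coordinate, sorted with cumulative weight:
  y=0 (Zone II, w=20) cum 20
  y=1 (Zone IV, w=100) cum 120
  y=3 (Zone III, w=30) cum 150
  y=11 (Zone V, w=110) cum 260  ← median
  y=14 (Zone I, w=100) cum 360
⇒ y* = 11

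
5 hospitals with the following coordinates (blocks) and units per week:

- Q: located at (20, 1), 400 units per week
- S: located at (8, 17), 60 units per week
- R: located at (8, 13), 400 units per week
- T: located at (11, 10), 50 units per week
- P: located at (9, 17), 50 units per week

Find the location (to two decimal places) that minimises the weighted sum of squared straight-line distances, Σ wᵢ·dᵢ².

(13.21, 8.30)

The minimiser of Σwᵢ‖p−pᵢ‖² is the weighted centroid p* = (Σwᵢpᵢ)/(Σwᵢ).
Σwᵢ = 960.
Σwᵢxᵢ = 400·20 + 60·8 + 400·8 + 50·11 + 50·9 = 12680.
Σwᵢyᵢ = 400·1 + 60·17 + 400·13 + 50·10 + 50·17 = 7970.
x* = 12680/960 = 13.21, y* = 7970/960 = 8.30.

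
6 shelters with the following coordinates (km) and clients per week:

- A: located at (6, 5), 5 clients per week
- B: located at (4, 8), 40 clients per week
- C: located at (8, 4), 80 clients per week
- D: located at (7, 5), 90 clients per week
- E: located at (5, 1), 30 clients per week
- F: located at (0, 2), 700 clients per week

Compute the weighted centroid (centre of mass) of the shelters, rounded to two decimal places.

The minimiser of Σwᵢ‖p−pᵢ‖² is the weighted centroid p* = (Σwᵢpᵢ)/(Σwᵢ).
Σwᵢ = 945.
Σwᵢxᵢ = 5·6 + 40·4 + 80·8 + 90·7 + 30·5 + 700·0 = 1610.
Σwᵢyᵢ = 5·5 + 40·8 + 80·4 + 90·5 + 30·1 + 700·2 = 2545.
x* = 1610/945 = 1.70, y* = 2545/945 = 2.69.

(1.70, 2.69)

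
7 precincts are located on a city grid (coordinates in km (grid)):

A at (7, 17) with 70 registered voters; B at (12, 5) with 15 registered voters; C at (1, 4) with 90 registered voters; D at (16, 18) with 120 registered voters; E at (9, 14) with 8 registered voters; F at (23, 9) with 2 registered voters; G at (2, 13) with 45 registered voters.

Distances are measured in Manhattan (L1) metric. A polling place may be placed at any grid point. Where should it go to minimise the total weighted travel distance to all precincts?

(7, 17)

Manhattan distance separates: Σwᵢ(|x−xᵢ|+|y−yᵢ|) = Σwᵢ|x−xᵢ| + Σwᵢ|y−yᵢ|, so x and y are optimised independently as 1-D weighted medians.
Total weight W = 350; half = 175.
x-coordinate, sorted with cumulative weight:
  x=1 (C, w=90) cum 90
  x=2 (G, w=45) cum 135
  x=7 (A, w=70) cum 205  ← median
  x=9 (E, w=8) cum 213
  x=12 (B, w=15) cum 228
  x=16 (D, w=120) cum 348
  x=23 (F, w=2) cum 350
⇒ x* = 7
y-coordinate, sorted with cumulative weight:
  y=4 (C, w=90) cum 90
  y=5 (B, w=15) cum 105
  y=9 (F, w=2) cum 107
  y=13 (G, w=45) cum 152
  y=14 (E, w=8) cum 160
  y=17 (A, w=70) cum 230  ← median
  y=18 (D, w=120) cum 350
⇒ y* = 17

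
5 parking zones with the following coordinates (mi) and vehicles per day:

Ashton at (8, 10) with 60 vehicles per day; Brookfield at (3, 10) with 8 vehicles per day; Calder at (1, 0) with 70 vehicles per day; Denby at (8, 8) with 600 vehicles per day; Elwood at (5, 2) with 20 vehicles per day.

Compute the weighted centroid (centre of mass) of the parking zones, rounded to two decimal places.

(7.22, 7.28)

The minimiser of Σwᵢ‖p−pᵢ‖² is the weighted centroid p* = (Σwᵢpᵢ)/(Σwᵢ).
Σwᵢ = 758.
Σwᵢxᵢ = 60·8 + 8·3 + 70·1 + 600·8 + 20·5 = 5474.
Σwᵢyᵢ = 60·10 + 8·10 + 70·0 + 600·8 + 20·2 = 5520.
x* = 5474/758 = 7.22, y* = 5520/758 = 7.28.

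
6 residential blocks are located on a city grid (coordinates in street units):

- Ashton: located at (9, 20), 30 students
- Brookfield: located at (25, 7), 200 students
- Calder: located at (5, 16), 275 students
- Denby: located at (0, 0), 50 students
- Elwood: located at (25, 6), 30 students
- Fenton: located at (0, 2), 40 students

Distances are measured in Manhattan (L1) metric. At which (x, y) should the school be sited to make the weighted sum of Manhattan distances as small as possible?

Manhattan distance separates: Σwᵢ(|x−xᵢ|+|y−yᵢ|) = Σwᵢ|x−xᵢ| + Σwᵢ|y−yᵢ|, so x and y are optimised independently as 1-D weighted medians.
Total weight W = 625; half = 312.5.
x-coordinate, sorted with cumulative weight:
  x=0 (Denby, w=50) cum 50
  x=0 (Fenton, w=40) cum 90
  x=5 (Calder, w=275) cum 365  ← median
  x=9 (Ashton, w=30) cum 395
  x=25 (Brookfield, w=200) cum 595
  x=25 (Elwood, w=30) cum 625
⇒ x* = 5
y-coordinate, sorted with cumulative weight:
  y=0 (Denby, w=50) cum 50
  y=2 (Fenton, w=40) cum 90
  y=6 (Elwood, w=30) cum 120
  y=7 (Brookfield, w=200) cum 320  ← median
  y=16 (Calder, w=275) cum 595
  y=20 (Ashton, w=30) cum 625
⇒ y* = 7

(5, 7)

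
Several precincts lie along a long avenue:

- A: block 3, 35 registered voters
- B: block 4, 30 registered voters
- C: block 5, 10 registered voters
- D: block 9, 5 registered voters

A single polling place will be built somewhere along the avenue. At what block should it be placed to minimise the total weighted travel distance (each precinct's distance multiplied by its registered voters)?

x = 4

For a sum of weighted absolute distances on a line, the optimum is the weighted median (not the mean). Total weight W = 80; half-weight = 40.
Sort by position and accumulate weight:
  block 3 (A, w=35) → cum 35
  block 4 (B, w=30) → cum 65  ≥ 40 → median here
  block 5 (C, w=10) → cum 75
  block 9 (D, w=5) → cum 80
Optimal location: block 4.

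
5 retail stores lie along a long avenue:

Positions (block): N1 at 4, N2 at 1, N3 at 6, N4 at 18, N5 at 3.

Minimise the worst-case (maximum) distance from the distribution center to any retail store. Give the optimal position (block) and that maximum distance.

location 9.5, max distance 8.5

The 1-center on a line is the midpoint of the two extreme points: leftmost at 1, rightmost at 18.
Optimal location = (1 + 18)/2 = 9.5; maximum distance = (18 − 1)/2 = 8.5.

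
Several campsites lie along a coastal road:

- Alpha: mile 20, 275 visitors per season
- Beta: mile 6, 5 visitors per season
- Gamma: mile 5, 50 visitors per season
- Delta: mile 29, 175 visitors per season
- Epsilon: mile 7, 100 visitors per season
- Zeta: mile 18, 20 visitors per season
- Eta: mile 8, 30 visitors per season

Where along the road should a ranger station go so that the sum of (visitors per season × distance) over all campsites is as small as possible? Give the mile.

x = 20

For a sum of weighted absolute distances on a line, the optimum is the weighted median (not the mean). Total weight W = 655; half-weight = 327.5.
Sort by position and accumulate weight:
  mile 5 (Gamma, w=50) → cum 50
  mile 6 (Beta, w=5) → cum 55
  mile 7 (Epsilon, w=100) → cum 155
  mile 8 (Eta, w=30) → cum 185
  mile 18 (Zeta, w=20) → cum 205
  mile 20 (Alpha, w=275) → cum 480  ≥ 327.5 → median here
  mile 29 (Delta, w=175) → cum 655
Optimal location: mile 20.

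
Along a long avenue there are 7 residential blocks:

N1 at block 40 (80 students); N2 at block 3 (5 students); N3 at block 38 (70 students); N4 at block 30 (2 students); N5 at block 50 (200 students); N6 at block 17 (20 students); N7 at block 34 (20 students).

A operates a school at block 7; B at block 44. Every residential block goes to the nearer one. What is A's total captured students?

25

The indifferent point is the midpoint (7+44)/2 = 25.5; residential blocks left of it (closer to A at 7) go to A, those right go to B.
  N2 at 3 (w=5) → A
  N6 at 17 (w=20) → A
  N4 at 30 (w=2) → B
  N7 at 34 (w=20) → B
  N3 at 38 (w=70) → B
  N1 at 40 (w=80) → B
  N5 at 50 (w=200) → B
A captures 25; B captures 372.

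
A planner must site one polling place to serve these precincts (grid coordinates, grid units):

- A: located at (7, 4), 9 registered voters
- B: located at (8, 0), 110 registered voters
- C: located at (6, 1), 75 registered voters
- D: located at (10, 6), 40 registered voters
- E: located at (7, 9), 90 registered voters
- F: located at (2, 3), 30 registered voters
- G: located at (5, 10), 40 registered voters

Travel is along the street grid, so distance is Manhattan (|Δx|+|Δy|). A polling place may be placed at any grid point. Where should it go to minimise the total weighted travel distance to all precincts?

(7, 3)

Manhattan distance separates: Σwᵢ(|x−xᵢ|+|y−yᵢ|) = Σwᵢ|x−xᵢ| + Σwᵢ|y−yᵢ|, so x and y are optimised independently as 1-D weighted medians.
Total weight W = 394; half = 197.
x-coordinate, sorted with cumulative weight:
  x=2 (F, w=30) cum 30
  x=5 (G, w=40) cum 70
  x=6 (C, w=75) cum 145
  x=7 (A, w=9) cum 154
  x=7 (E, w=90) cum 244  ← median
  x=8 (B, w=110) cum 354
  x=10 (D, w=40) cum 394
⇒ x* = 7
y-coordinate, sorted with cumulative weight:
  y=0 (B, w=110) cum 110
  y=1 (C, w=75) cum 185
  y=3 (F, w=30) cum 215  ← median
  y=4 (A, w=9) cum 224
  y=6 (D, w=40) cum 264
  y=9 (E, w=90) cum 354
  y=10 (G, w=40) cum 394
⇒ y* = 3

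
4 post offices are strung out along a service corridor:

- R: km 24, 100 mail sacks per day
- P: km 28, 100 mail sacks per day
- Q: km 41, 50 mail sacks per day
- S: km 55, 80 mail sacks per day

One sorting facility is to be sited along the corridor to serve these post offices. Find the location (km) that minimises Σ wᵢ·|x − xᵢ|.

For a sum of weighted absolute distances on a line, the optimum is the weighted median (not the mean). Total weight W = 330; half-weight = 165.
Sort by position and accumulate weight:
  km 24 (R, w=100) → cum 100
  km 28 (P, w=100) → cum 200  ≥ 165 → median here
  km 41 (Q, w=50) → cum 250
  km 55 (S, w=80) → cum 330
Optimal location: km 28.

x = 28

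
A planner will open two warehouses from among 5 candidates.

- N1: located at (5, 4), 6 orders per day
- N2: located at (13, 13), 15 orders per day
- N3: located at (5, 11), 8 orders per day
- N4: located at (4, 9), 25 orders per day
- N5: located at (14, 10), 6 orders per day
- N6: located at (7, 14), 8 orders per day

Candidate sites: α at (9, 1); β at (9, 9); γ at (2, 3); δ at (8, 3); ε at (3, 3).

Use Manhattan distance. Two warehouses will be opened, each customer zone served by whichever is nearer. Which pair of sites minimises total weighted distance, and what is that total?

Evaluate every pair (each demand assigned to the nearer of the two):
  {β, ε}: total = 403
  {β, γ}: total = 409
  {β, δ}: total = 409
  {α, β}: total = 427
  {δ, ε}: total = 672
  {γ, δ}: total = 711
  {α, ε}: total = 717
  {α, γ}: total = 756
  {α, δ}: total = 761
  {γ, ε}: total = 801
Best pair: {β, ε} with total 403.

{β, ε}, total 403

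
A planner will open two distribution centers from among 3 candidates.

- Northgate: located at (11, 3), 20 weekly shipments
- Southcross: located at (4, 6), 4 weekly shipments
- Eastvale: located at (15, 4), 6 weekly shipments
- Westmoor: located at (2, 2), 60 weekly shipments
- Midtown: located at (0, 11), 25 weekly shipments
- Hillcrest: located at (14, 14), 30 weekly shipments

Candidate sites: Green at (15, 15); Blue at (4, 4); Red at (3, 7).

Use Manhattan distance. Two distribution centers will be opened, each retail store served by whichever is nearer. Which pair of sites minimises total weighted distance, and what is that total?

Evaluate every pair (each demand assigned to the nearer of the two):
  {Green, Blue}: total = 809
  {Green, Red}: total = 909
  {Blue, Red}: total = 1189
Best pair: {Green, Blue} with total 809.

{Green, Blue}, total 809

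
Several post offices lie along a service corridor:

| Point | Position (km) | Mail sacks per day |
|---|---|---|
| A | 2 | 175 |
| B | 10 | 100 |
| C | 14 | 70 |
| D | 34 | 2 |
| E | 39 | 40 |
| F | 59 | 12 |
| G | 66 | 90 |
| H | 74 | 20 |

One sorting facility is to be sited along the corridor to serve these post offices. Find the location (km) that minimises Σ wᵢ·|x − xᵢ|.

For a sum of weighted absolute distances on a line, the optimum is the weighted median (not the mean). Total weight W = 509; half-weight = 254.5.
Sort by position and accumulate weight:
  km 2 (A, w=175) → cum 175
  km 10 (B, w=100) → cum 275  ≥ 254.5 → median here
  km 14 (C, w=70) → cum 345
  km 34 (D, w=2) → cum 347
  km 39 (E, w=40) → cum 387
  km 59 (F, w=12) → cum 399
  km 66 (G, w=90) → cum 489
  km 74 (H, w=20) → cum 509
Optimal location: km 10.

x = 10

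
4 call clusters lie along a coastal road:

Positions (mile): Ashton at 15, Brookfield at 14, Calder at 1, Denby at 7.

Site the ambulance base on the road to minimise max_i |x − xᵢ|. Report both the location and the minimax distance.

location 8, max distance 7

The 1-center on a line is the midpoint of the two extreme points: leftmost at 1, rightmost at 15.
Optimal location = (1 + 15)/2 = 8; maximum distance = (15 − 1)/2 = 7.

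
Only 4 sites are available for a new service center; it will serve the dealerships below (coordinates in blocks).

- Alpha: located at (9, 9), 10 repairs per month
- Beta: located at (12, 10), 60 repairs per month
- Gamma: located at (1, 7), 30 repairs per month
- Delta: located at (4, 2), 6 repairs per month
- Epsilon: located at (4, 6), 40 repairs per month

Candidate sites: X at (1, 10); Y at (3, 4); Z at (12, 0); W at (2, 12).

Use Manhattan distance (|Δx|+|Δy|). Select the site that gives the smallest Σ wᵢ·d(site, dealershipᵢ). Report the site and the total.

X, total 1186 blocks

Total weighted distance at each candidate:
  X (1, 10): total = 1186
  Y (3, 4): total = 1298
  Z (12, 0): total = 1880
  W (2, 12): total = 1392
Minimum is at X with total 1186 blocks.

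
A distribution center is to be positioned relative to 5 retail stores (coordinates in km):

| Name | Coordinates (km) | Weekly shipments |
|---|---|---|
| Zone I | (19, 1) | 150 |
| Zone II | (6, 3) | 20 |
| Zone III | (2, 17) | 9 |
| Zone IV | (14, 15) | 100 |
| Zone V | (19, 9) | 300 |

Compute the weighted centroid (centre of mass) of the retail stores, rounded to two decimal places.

(17.42, 7.88)

The minimiser of Σwᵢ‖p−pᵢ‖² is the weighted centroid p* = (Σwᵢpᵢ)/(Σwᵢ).
Σwᵢ = 579.
Σwᵢxᵢ = 150·19 + 20·6 + 9·2 + 100·14 + 300·19 = 10088.
Σwᵢyᵢ = 150·1 + 20·3 + 9·17 + 100·15 + 300·9 = 4563.
x* = 10088/579 = 17.42, y* = 4563/579 = 7.88.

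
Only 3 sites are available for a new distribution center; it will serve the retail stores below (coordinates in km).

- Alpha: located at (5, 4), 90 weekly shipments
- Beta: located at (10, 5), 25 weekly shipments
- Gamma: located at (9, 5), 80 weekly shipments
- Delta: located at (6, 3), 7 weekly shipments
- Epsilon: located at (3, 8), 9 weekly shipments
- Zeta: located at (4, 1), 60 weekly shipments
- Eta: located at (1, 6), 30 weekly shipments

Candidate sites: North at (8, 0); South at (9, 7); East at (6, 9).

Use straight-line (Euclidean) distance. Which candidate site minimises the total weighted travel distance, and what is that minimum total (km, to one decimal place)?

South, total 1466.1 km

Total weighted distance at each candidate:
  North (8, 0): total = 1626.7
  South (9, 7): total = 1466.1
  East (6, 9): total = 1740.5
Minimum is at South with total 1466.1 km.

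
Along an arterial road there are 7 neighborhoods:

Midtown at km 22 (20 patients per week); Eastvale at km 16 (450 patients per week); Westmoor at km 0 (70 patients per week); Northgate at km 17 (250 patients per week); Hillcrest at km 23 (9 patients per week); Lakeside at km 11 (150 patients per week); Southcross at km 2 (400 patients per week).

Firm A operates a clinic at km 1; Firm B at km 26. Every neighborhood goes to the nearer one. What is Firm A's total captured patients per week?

The indifferent point is the midpoint (1+26)/2 = 13.5; neighborhoods left of it (closer to Firm A at 1) go to Firm A, those right go to Firm B.
  Westmoor at 0 (w=70) → Firm A
  Southcross at 2 (w=400) → Firm A
  Lakeside at 11 (w=150) → Firm A
  Eastvale at 16 (w=450) → Firm B
  Northgate at 17 (w=250) → Firm B
  Midtown at 22 (w=20) → Firm B
  Hillcrest at 23 (w=9) → Firm B
Firm A captures 620; Firm B captures 729.

620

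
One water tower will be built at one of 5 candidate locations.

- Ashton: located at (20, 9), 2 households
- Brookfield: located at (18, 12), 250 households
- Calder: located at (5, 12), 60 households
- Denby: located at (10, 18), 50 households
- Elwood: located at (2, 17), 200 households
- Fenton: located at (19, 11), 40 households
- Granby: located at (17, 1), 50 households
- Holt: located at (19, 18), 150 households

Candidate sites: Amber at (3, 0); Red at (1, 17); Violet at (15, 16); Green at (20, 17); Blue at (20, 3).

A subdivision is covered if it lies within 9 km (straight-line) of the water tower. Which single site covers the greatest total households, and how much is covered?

Coverage radius r = 9 km; a point is covered iff (Δx)²+(Δy)² ≤ 9² = 81.
  Amber (3, 0): covers {none} → 0
  Red (1, 17): covers {Calder, Elwood} → 260
  Violet (15, 16): covers {Ashton, Brookfield, Denby, Fenton, Holt} → 492
  Green (20, 17): covers {Ashton, Brookfield, Fenton, Holt} → 442
  Blue (20, 3): covers {Ashton, Fenton, Granby} → 92
Maximum coverage at Violet: 492 households.

Violet, covering 492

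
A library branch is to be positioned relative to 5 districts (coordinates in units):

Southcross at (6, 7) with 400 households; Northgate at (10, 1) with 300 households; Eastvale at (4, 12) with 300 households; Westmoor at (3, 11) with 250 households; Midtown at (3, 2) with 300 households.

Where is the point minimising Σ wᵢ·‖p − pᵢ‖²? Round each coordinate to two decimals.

The minimiser of Σwᵢ‖p−pᵢ‖² is the weighted centroid p* = (Σwᵢpᵢ)/(Σwᵢ).
Σwᵢ = 1550.
Σwᵢxᵢ = 400·6 + 300·10 + 300·4 + 250·3 + 300·3 = 8250.
Σwᵢyᵢ = 400·7 + 300·1 + 300·12 + 250·11 + 300·2 = 10050.
x* = 8250/1550 = 5.32, y* = 10050/1550 = 6.48.

(5.32, 6.48)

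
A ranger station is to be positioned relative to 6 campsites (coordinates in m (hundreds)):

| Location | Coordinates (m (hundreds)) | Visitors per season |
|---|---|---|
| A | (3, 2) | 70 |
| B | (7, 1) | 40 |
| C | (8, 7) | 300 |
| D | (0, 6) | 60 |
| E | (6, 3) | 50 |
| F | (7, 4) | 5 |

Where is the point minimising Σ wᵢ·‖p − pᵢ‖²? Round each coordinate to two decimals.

(6.14, 5.35)

The minimiser of Σwᵢ‖p−pᵢ‖² is the weighted centroid p* = (Σwᵢpᵢ)/(Σwᵢ).
Σwᵢ = 525.
Σwᵢxᵢ = 70·3 + 40·7 + 300·8 + 60·0 + 50·6 + 5·7 = 3225.
Σwᵢyᵢ = 70·2 + 40·1 + 300·7 + 60·6 + 50·3 + 5·4 = 2810.
x* = 3225/525 = 6.14, y* = 2810/525 = 5.35.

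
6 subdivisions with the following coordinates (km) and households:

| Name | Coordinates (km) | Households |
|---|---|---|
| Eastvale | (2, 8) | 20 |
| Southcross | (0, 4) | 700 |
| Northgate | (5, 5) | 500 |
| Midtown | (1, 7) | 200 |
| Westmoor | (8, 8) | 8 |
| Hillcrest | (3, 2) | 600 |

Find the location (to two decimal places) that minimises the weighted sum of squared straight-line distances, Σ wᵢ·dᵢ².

(2.27, 4.01)

The minimiser of Σwᵢ‖p−pᵢ‖² is the weighted centroid p* = (Σwᵢpᵢ)/(Σwᵢ).
Σwᵢ = 2028.
Σwᵢxᵢ = 20·2 + 700·0 + 500·5 + 200·1 + 8·8 + 600·3 = 4604.
Σwᵢyᵢ = 20·8 + 700·4 + 500·5 + 200·7 + 8·8 + 600·2 = 8124.
x* = 4604/2028 = 2.27, y* = 8124/2028 = 4.01.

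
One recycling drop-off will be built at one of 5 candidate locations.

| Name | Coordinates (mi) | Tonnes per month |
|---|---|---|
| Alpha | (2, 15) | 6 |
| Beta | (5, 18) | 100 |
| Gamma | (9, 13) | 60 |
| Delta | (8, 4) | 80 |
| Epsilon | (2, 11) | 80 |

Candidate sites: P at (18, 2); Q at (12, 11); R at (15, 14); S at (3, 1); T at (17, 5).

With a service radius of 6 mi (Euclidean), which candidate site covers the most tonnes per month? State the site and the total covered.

Coverage radius r = 6 mi; a point is covered iff (Δx)²+(Δy)² ≤ 6² = 36.
  P (18, 2): covers {none} → 0
  Q (12, 11): covers {Gamma} → 60
  R (15, 14): covers {none} → 0
  S (3, 1): covers {Delta} → 80
  T (17, 5): covers {none} → 0
Maximum coverage at S: 80 tonnes per month.

S, covering 80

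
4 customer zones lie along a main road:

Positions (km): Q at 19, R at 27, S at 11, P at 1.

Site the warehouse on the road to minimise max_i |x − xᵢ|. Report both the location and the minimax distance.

location 14, max distance 13

The 1-center on a line is the midpoint of the two extreme points: leftmost at 1, rightmost at 27.
Optimal location = (1 + 27)/2 = 14; maximum distance = (27 − 1)/2 = 13.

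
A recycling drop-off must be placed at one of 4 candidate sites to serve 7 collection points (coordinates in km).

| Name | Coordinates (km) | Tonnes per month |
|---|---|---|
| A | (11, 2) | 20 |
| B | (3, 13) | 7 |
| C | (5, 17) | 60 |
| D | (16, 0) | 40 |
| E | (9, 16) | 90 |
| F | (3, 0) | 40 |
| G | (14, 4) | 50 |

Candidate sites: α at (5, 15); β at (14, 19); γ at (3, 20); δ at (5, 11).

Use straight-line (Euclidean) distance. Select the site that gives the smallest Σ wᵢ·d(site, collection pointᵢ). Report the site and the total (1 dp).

δ, total 2812.0 km

Total weighted distance at each candidate:
  α (5, 15): total = 2857.2
  β (14, 19): total = 3903.3
  γ (3, 20): total = 4033.3
  δ (5, 11): total = 2812.0
Minimum is at δ with total 2812.0 km.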